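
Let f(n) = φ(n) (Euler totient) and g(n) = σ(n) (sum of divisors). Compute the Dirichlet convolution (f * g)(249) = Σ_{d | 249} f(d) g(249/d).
(φ * σ)(249) = 996

Divisors of 249: [1, 3, 83, 249]. For each d | 249:
  d = 1: φ(1) · σ(249/1) = 1 · 336 = 336
  d = 3: φ(3) · σ(249/3) = 2 · 84 = 168
  d = 83: φ(83) · σ(249/83) = 82 · 4 = 328
  d = 249: φ(249) · σ(249/249) = 164 · 1 = 164
Summing: (φ * σ)(249) = 336 + 168 + 328 + 164 = 996.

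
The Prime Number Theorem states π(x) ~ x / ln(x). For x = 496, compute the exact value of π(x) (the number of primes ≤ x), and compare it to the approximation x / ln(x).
π(496) = 94;  x/ln(x) ≈ 79.92;  relative error ≈ 14.98%.

Directly count primes up to 496: π(496) = 94. The PNT approximation gives 496/ln(496) ≈ 496/6.20658 ≈ 79.92. Relative error (π(x) − x/ln(x)) / π(x) ≈ 14.98%; the approximation is known to undercount slightly (Li(x) is a better estimate).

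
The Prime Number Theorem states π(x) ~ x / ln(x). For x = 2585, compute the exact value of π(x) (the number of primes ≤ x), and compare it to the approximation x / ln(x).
π(2585) = 376;  x/ln(x) ≈ 328.99;  relative error ≈ 12.50%.

Directly count primes up to 2585: π(2585) = 376. The PNT approximation gives 2585/ln(2585) ≈ 2585/7.85748 ≈ 328.99. Relative error (π(x) − x/ln(x)) / π(x) ≈ 12.50%; the approximation is known to undercount slightly (Li(x) is a better estimate).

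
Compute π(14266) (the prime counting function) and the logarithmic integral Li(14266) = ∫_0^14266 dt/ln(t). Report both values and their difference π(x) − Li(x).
π(14266) = 1675;  Li(14266) ≈ 1700.09;  π(x) − Li(x) ≈ -25.09.

Direct count of primes ≤ 14266 gives π(14266) = 1675. Numerical evaluation of the logarithmic integral gives Li(14266) ≈ 1700.09. The difference π(x) − Li(x) ≈ -25.09 is typically negative for small/moderate x (Li(x) overestimates), though Littlewood's theorem shows this sign changes infinitely often.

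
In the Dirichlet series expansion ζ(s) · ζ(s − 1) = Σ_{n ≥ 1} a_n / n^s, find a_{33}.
σ(33) = 48

In the product (Σ m^0/m^s)(Σ k / k^s) = Σ (Σ_{d | n} d) / n^s, the coefficient of 1/n^s is σ(n) = Σ_{d | n} d. For n = 33, divisors are [1, 3, 11, 33]; summing: σ(33) = 48.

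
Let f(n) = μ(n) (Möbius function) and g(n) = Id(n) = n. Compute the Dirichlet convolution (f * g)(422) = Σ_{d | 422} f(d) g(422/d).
(μ * Id)(422) = 210

Divisors of 422: [1, 2, 211, 422]. For each d | 422:
  d = 1: μ(1) · Id(422/1) = 1 · 422 = 422
  d = 2: μ(2) · Id(422/2) = -1 · 211 = -211
  d = 211: μ(211) · Id(422/211) = -1 · 2 = -2
  d = 422: μ(422) · Id(422/422) = 1 · 1 = 1
Summing: (μ * Id)(422) = 422 + -211 + -2 + 1 = 210.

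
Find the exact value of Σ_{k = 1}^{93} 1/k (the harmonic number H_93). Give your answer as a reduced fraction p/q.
H_93 = 3676622671662732154792749821908124918261/718766754945489455304472257065075294400

Direct summation: H_93 = 1 + 1/2 + ... + 1/93. The least common denominator is lcm(1, ..., 93) = 718766754945489455304472257065075294400; over this denominator the numerator is 718766754945489455304472257065075294400 + 359383377472744727652236128532537647200 + 239588918315163151768157419021691764800 + 179691688736372363826118064266268823600 + 143753350989097891060894451413015058880 + 119794459157581575884078709510845882400 + 102680964992212779329210322437867899200 + 89845844368186181913059032133134411800 + 79862972771721050589385806340563921600 + 71876675494548945530447225706507529440 + 65342432267771768664042932460461390400 + 59897229578790787942039354755422941200 + 55289750380422265792651712081928868800 + 51340482496106389664605161218933949600 + 47917783663032630353631483804338352960 + 44922922184093090956529516066567205900 + 42280397349734673841439544533239723200 + 39931486385860525294692903170281960800 + 37829829207657339752866960898161857600 + 35938337747274472765223612853253764720 + 34226988330737593109736774145955966400 + 32671216133885884332021466230230695200 + 31250728475890845882803141611525012800 + 29948614789395393971019677377711470600 + 28750670197819578212178890282603011776 + 27644875190211132896325856040964434400 + 26620990923907016863128602113521307200 + 25670241248053194832302580609466974800 + 24785060515361705355326629553968113600 + 23958891831516315176815741902169176480 + 23186024353080305009821685711776622400 + 22461461092046545478264758033283602950 + 21780810755923922888014310820153796800 + 21140198674867336920719772266619861600 + 20536192998442555865842064487573579840 + 19965743192930262647346451585140980400 + 19426128512040255548769520461218251200 + 18914914603828669876433480449080928800 + 18429916793474088597550570693976289600 + 17969168873637236382611806426626882360 + 17530896462085108665962737977196958400 + 17113494165368796554868387072977983200 + 16715505928964871053592378071280820800 + 16335608066942942166010733115115347600 + 15972594554344210117877161268112784320 + 15625364237945422941401570805762506400 + 15292909679691265006478133129044155200 + 14974307394697696985509838688855735300 + 14668709284601825618458617491123985600 + 14375335098909789106089445141301505888 + 14093465783244891280479848177746574400 + 13822437595105566448162928020482217200 + 13561636885763951986876835038963684800 + 13310495461953508431564301056760653600 + 13068486453554353732808586492092278080 + 12835120624026597416151290304733487400 + 12609943069219113250955653632720619200 + 12392530257680852677663314776984056800 + 12182487371957448394991055204492801600 + 11979445915758157588407870951084588240 + 11783061556483433693515938640411070400 + 11593012176540152504910842855888311200 + 11408996110245864369912258048651988800 + 11230730546023272739132379016641801475 + 11057950076084453158530342416385773760 + 10890405377961961444007155410076898400 + 10727862014111782914992123239777243200 + 10570099337433668460359886133309930800 + 10416909491963615294267713870508337600 + 10268096499221277932921032243786789920 + 10123475421767457116964397986832046400 + 9982871596465131323673225792570490200 + 9846119930760129524718798041987332800 + 9713064256020127774384760230609125600 + 9583556732606526070726296760867670592 + 9457457301914334938216740224540464400 + 9334633181110252666291847494351627200 + 9214958396737044298775285346988144800 + 9098313353740372851955345026140193600 + 8984584436818618191305903213313441180 + 8873663641302338954376200704507102400 + 8765448231042554332981368988598479200 + 8659840421029993437403280205603316800 + 8556747082684398277434193536488991600 + 8456079469946934768287908906647944640 + 8357752964482435526796189035640410400 + 8261686838453901785108876517989371200 + 8167804033471471083005366557557673800 + 8076030954443701744994070304101969600 + 7986297277172105058938580634056392160 + 7898535768631752256093101725989838400 + 7812682118972711470700785402881253200 + 7728674784360101669940561903925540800 = 3676622671662732154792749821908124918261, so H_93 = 3676622671662732154792749821908124918261/718766754945489455304472257065075294400 (already in lowest terms) ≈ 5.11518. (The PNT-adjacent estimate ln(93) + γ ≈ 5.10982 matches within O(1/n).)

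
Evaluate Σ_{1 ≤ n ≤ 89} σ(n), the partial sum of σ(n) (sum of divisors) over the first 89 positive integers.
Σ_{n ≤ 89} σ(n) = 6499

Compute σ(n) for each 1 ≤ n ≤ 89: σ(1) = 1, σ(2) = 3, σ(3) = 4, σ(4) = 7, σ(5) = 6, σ(6) = 12, σ(7) = 8, σ(8) = 15, σ(9) = 13, σ(10) = 18, σ(11) = 12, σ(12) = 28, σ(13) = 14, σ(14) = 24, σ(15) = 24, σ(16) = 31, σ(17) = 18, σ(18) = 39, σ(19) = 20, σ(20) = 42, σ(21) = 32, σ(22) = 36, σ(23) = 24, σ(24) = 60, σ(25) = 31, σ(26) = 42, σ(27) = 40, σ(28) = 56, σ(29) = 30, σ(30) = 72, σ(31) = 32, σ(32) = 63, σ(33) = 48, σ(34) = 54, σ(35) = 48, σ(36) = 91, σ(37) = 38, σ(38) = 60, σ(39) = 56, σ(40) = 90, σ(41) = 42, σ(42) = 96, σ(43) = 44, σ(44) = 84, σ(45) = 78, σ(46) = 72, σ(47) = 48, σ(48) = 124, σ(49) = 57, σ(50) = 93, σ(51) = 72, σ(52) = 98, σ(53) = 54, σ(54) = 120, σ(55) = 72, σ(56) = 120, σ(57) = 80, σ(58) = 90, σ(59) = 60, σ(60) = 168, σ(61) = 62, σ(62) = 96, σ(63) = 104, σ(64) = 127, σ(65) = 84, σ(66) = 144, σ(67) = 68, σ(68) = 126, σ(69) = 96, σ(70) = 144, σ(71) = 72, σ(72) = 195, σ(73) = 74, σ(74) = 114, σ(75) = 124, σ(76) = 140, σ(77) = 96, σ(78) = 168, σ(79) = 80, σ(80) = 186, σ(81) = 121, σ(82) = 126, σ(83) = 84, σ(84) = 224, σ(85) = 108, σ(86) = 132, σ(87) = 120, σ(88) = 180, σ(89) = 90. Summing all 89 values: 6499. (Average order: Σ_{n ≤ x} σ(n) ~ (π²/12) x². For x = 89, (π²/12)·89² ≈ 6514.76.)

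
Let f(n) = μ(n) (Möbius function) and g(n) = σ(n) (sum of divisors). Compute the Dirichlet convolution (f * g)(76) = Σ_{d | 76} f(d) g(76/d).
(μ * σ)(76) = 76

Divisors of 76: [1, 2, 4, 19, 38, 76]. For each d | 76:
  d = 1: μ(1) · σ(76/1) = 1 · 140 = 140
  d = 2: μ(2) · σ(76/2) = -1 · 60 = -60
  d = 4: μ(4) · σ(76/4) = 0 · 20 = 0
  d = 19: μ(19) · σ(76/19) = -1 · 7 = -7
  d = 38: μ(38) · σ(76/38) = 1 · 3 = 3
  d = 76: μ(76) · σ(76/76) = 0 · 1 = 0
Summing: (μ * σ)(76) = 140 + -60 + 0 + -7 + 3 + 0 = 76.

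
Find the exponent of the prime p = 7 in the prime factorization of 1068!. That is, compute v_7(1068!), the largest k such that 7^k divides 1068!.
v_7(1068!) = 176

Legendre's formula: v_p(n!) = Σ_{k ≥ 1} ⌊n / p^k⌋. For p = 7, n = 1068, the terms are:
  ⌊1068/7^1⌋ = ⌊1068/7⌋ = 152
  ⌊1068/7^2⌋ = ⌊1068/49⌋ = 21
  ⌊1068/7^3⌋ = ⌊1068/343⌋ = 3
(the next term ⌊1068/7^4⌋ = 0, terminating the sum). Summing: v_7(1068!) = 152 + 21 + 3 = 176.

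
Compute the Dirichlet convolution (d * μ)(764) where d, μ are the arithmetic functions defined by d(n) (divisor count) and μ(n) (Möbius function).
(d * μ)(764) = 1

Divisors of 764: [1, 2, 4, 191, 382, 764]. For each d | 764:
  d = 1: d(1) · μ(764/1) = 1 · 0 = 0
  d = 2: d(2) · μ(764/2) = 2 · 1 = 2
  d = 4: d(4) · μ(764/4) = 3 · -1 = -3
  d = 191: d(191) · μ(764/191) = 2 · 0 = 0
  d = 382: d(382) · μ(764/382) = 4 · -1 = -4
  d = 764: d(764) · μ(764/764) = 6 · 1 = 6
Summing: (d * μ)(764) = 0 + 2 + -3 + 0 + -4 + 6 = 1.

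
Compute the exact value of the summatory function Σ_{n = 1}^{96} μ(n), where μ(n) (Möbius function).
Σ_{n ≤ 96} μ(n) = 2

Compute μ(n) for each 1 ≤ n ≤ 96: μ(1) = 1, μ(2) = -1, μ(3) = -1, μ(4) = 0, μ(5) = -1, μ(6) = 1, μ(7) = -1, μ(8) = 0, μ(9) = 0, μ(10) = 1, μ(11) = -1, μ(12) = 0, μ(13) = -1, μ(14) = 1, μ(15) = 1, μ(16) = 0, μ(17) = -1, μ(18) = 0, μ(19) = -1, μ(20) = 0, μ(21) = 1, μ(22) = 1, μ(23) = -1, μ(24) = 0, μ(25) = 0, μ(26) = 1, μ(27) = 0, μ(28) = 0, μ(29) = -1, μ(30) = -1, μ(31) = -1, μ(32) = 0, μ(33) = 1, μ(34) = 1, μ(35) = 1, μ(36) = 0, μ(37) = -1, μ(38) = 1, μ(39) = 1, μ(40) = 0, μ(41) = -1, μ(42) = -1, μ(43) = -1, μ(44) = 0, μ(45) = 0, μ(46) = 1, μ(47) = -1, μ(48) = 0, μ(49) = 0, μ(50) = 0, μ(51) = 1, μ(52) = 0, μ(53) = -1, μ(54) = 0, μ(55) = 1, μ(56) = 0, μ(57) = 1, μ(58) = 1, μ(59) = -1, μ(60) = 0, μ(61) = -1, μ(62) = 1, μ(63) = 0, μ(64) = 0, μ(65) = 1, μ(66) = -1, μ(67) = -1, μ(68) = 0, μ(69) = 1, μ(70) = -1, μ(71) = -1, μ(72) = 0, μ(73) = -1, μ(74) = 1, μ(75) = 0, μ(76) = 0, μ(77) = 1, μ(78) = -1, μ(79) = -1, μ(80) = 0, μ(81) = 0, μ(82) = 1, μ(83) = -1, μ(84) = 0, μ(85) = 1, μ(86) = 1, μ(87) = 1, μ(88) = 0, μ(89) = -1, μ(90) = 0, μ(91) = 1, μ(92) = 0, μ(93) = 1, μ(94) = 1, μ(95) = 1, μ(96) = 0. Summing all 96 values: 2. (Mertens function M(x) = Σ_{n ≤ x} μ(n); on average M(x) should be small (PNT ⟺ M(x) = o(x)).)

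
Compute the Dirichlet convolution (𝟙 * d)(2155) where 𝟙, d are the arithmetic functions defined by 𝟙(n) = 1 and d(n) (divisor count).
(𝟙 * d)(2155) = 9

Divisors of 2155: [1, 5, 431, 2155]. For each d | 2155:
  d = 1: 𝟙(1) · d(2155/1) = 1 · 4 = 4
  d = 5: 𝟙(5) · d(2155/5) = 1 · 2 = 2
  d = 431: 𝟙(431) · d(2155/431) = 1 · 2 = 2
  d = 2155: 𝟙(2155) · d(2155/2155) = 1 · 1 = 1
Summing: (𝟙 * d)(2155) = 4 + 2 + 2 + 1 = 9.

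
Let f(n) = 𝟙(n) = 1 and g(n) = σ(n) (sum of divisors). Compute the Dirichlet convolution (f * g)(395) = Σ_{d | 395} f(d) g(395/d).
(𝟙 * σ)(395) = 567

Divisors of 395: [1, 5, 79, 395]. For each d | 395:
  d = 1: 𝟙(1) · σ(395/1) = 1 · 480 = 480
  d = 5: 𝟙(5) · σ(395/5) = 1 · 80 = 80
  d = 79: 𝟙(79) · σ(395/79) = 1 · 6 = 6
  d = 395: 𝟙(395) · σ(395/395) = 1 · 1 = 1
Summing: (𝟙 * σ)(395) = 480 + 80 + 6 + 1 = 567.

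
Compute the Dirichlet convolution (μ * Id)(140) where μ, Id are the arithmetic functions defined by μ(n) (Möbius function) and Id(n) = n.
(μ * Id)(140) = 48

Divisors of 140: [1, 2, 4, 5, 7, 10, 14, 20, 28, 35, 70, 140]. For each d | 140:
  d = 1: μ(1) · Id(140/1) = 1 · 140 = 140
  d = 2: μ(2) · Id(140/2) = -1 · 70 = -70
  d = 4: μ(4) · Id(140/4) = 0 · 35 = 0
  d = 5: μ(5) · Id(140/5) = -1 · 28 = -28
  d = 7: μ(7) · Id(140/7) = -1 · 20 = -20
  d = 10: μ(10) · Id(140/10) = 1 · 14 = 14
  d = 14: μ(14) · Id(140/14) = 1 · 10 = 10
  d = 20: μ(20) · Id(140/20) = 0 · 7 = 0
  d = 28: μ(28) · Id(140/28) = 0 · 5 = 0
  d = 35: μ(35) · Id(140/35) = 1 · 4 = 4
  d = 70: μ(70) · Id(140/70) = -1 · 2 = -2
  d = 140: μ(140) · Id(140/140) = 0 · 1 = 0
Summing: (μ * Id)(140) = 140 + -70 + 0 + -28 + -20 + 14 + 10 + 0 + 0 + 4 + -2 + 0 = 48.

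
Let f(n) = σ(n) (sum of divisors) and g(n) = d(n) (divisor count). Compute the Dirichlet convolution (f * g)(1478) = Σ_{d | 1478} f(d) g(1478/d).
(σ * d)(1478) = 3710

Divisors of 1478: [1, 2, 739, 1478]. For each d | 1478:
  d = 1: σ(1) · d(1478/1) = 1 · 4 = 4
  d = 2: σ(2) · d(1478/2) = 3 · 2 = 6
  d = 739: σ(739) · d(1478/739) = 740 · 2 = 1480
  d = 1478: σ(1478) · d(1478/1478) = 2220 · 1 = 2220
Summing: (σ * d)(1478) = 4 + 6 + 1480 + 2220 = 3710.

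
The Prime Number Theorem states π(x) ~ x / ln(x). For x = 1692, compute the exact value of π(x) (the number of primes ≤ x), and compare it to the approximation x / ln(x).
π(1692) = 263;  x/ln(x) ≈ 227.61;  relative error ≈ 13.46%.

Directly count primes up to 1692: π(1692) = 263. The PNT approximation gives 1692/ln(1692) ≈ 1692/7.43367 ≈ 227.61. Relative error (π(x) − x/ln(x)) / π(x) ≈ 13.46%; the approximation is known to undercount slightly (Li(x) is a better estimate).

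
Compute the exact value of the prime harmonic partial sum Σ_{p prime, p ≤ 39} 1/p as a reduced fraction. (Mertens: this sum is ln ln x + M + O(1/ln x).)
Σ 1/p = 11819186711467/7420738134810

π(39) = 12, so the primes ≤ 39 are [2, 3, 5, 7, 11, 13, 17, 19, 23, 29, 31, 37]. Summing 1/p over these primes: 11819186711467/7420738134810 ≈ 1.5927. Mertens estimate ln ln(39) + 0.2615 ≈ 1.5599.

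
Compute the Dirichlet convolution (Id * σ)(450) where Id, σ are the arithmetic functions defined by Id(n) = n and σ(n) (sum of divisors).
(Id * σ)(450) = 14620

Divisors of 450: [1, 2, 3, 5, 6, 9, 10, 15, 18, 25, 30, 45, 50, 75, 90, 150, 225, 450]. For each d | 450:
  d = 1: Id(1) · σ(450/1) = 1 · 1209 = 1209
  d = 2: Id(2) · σ(450/2) = 2 · 403 = 806
  d = 3: Id(3) · σ(450/3) = 3 · 372 = 1116
  d = 5: Id(5) · σ(450/5) = 5 · 234 = 1170
  d = 6: Id(6) · σ(450/6) = 6 · 124 = 744
  d = 9: Id(9) · σ(450/9) = 9 · 93 = 837
  d = 10: Id(10) · σ(450/10) = 10 · 78 = 780
  d = 15: Id(15) · σ(450/15) = 15 · 72 = 1080
  d = 18: Id(18) · σ(450/18) = 18 · 31 = 558
  d = 25: Id(25) · σ(450/25) = 25 · 39 = 975
  d = 30: Id(30) · σ(450/30) = 30 · 24 = 720
  d = 45: Id(45) · σ(450/45) = 45 · 18 = 810
  d = 50: Id(50) · σ(450/50) = 50 · 13 = 650
  d = 75: Id(75) · σ(450/75) = 75 · 12 = 900
  d = 90: Id(90) · σ(450/90) = 90 · 6 = 540
  d = 150: Id(150) · σ(450/150) = 150 · 4 = 600
  d = 225: Id(225) · σ(450/225) = 225 · 3 = 675
  d = 450: Id(450) · σ(450/450) = 450 · 1 = 450
Summing: (Id * σ)(450) = 1209 + 806 + 1116 + 1170 + 744 + 837 + 780 + 1080 + 558 + 975 + 720 + 810 + 650 + 900 + 540 + 600 + 675 + 450 = 14620.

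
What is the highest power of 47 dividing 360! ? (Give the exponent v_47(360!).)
v_47(360!) = 7

Legendre's formula: v_p(n!) = Σ_{k ≥ 1} ⌊n / p^k⌋. For p = 47, n = 360, the terms are:
  ⌊360/47^1⌋ = ⌊360/47⌋ = 7
(the next term ⌊360/47^2⌋ = 0, terminating the sum). Summing: v_47(360!) = 7 = 7.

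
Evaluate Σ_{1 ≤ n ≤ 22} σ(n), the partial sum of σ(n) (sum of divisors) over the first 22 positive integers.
Σ_{n ≤ 22} σ(n) = 407

Compute σ(n) for each 1 ≤ n ≤ 22: σ(1) = 1, σ(2) = 3, σ(3) = 4, σ(4) = 7, σ(5) = 6, σ(6) = 12, σ(7) = 8, σ(8) = 15, σ(9) = 13, σ(10) = 18, σ(11) = 12, σ(12) = 28, σ(13) = 14, σ(14) = 24, σ(15) = 24, σ(16) = 31, σ(17) = 18, σ(18) = 39, σ(19) = 20, σ(20) = 42, σ(21) = 32, σ(22) = 36. Summing all 22 values: 407. (Average order: Σ_{n ≤ x} σ(n) ~ (π²/12) x². For x = 22, (π²/12)·22² ≈ 398.07.)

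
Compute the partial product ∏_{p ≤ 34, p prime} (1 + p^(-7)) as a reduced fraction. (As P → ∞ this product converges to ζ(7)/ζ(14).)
∏ = 45636384576315690080929715569674882079693135504462522074208731086848/45261280733327250662945753058202857554009606630517518569698816246875

The primes p ≤ 34 are [2, 3, 5, 7, 11, 13, 17, 19, 23, 29, 31]. For each, (1 + 1/p^7) = (p^7 + 1)/p^7. Multiplying these fractions over p ∈ [2, 3, 5, 7, 11, 13, 17, 19, 23, 29, 31] gives 45636384576315690080929715569674882079693135504462522074208731086848/45261280733327250662945753058202857554009606630517518569698816246875. (In the limit P → ∞ this tends to ζ(7)/ζ(14).)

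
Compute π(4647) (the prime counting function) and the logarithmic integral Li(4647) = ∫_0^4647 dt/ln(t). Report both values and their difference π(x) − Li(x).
π(4647) = 627;  Li(4647) ≈ 642.66;  π(x) − Li(x) ≈ -15.66.

Direct count of primes ≤ 4647 gives π(4647) = 627. Numerical evaluation of the logarithmic integral gives Li(4647) ≈ 642.66. The difference π(x) − Li(x) ≈ -15.66 is typically negative for small/moderate x (Li(x) overestimates), though Littlewood's theorem shows this sign changes infinitely often.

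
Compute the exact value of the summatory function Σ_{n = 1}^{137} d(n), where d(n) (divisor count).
Σ_{n ≤ 137} d(n) = 697

Compute d(n) for each 1 ≤ n ≤ 137: d(1) = 1, d(2) = 2, d(3) = 2, d(4) = 3, d(5) = 2, d(6) = 4, d(7) = 2, d(8) = 4, d(9) = 3, d(10) = 4, d(11) = 2, d(12) = 6, d(13) = 2, d(14) = 4, d(15) = 4, d(16) = 5, d(17) = 2, d(18) = 6, d(19) = 2, d(20) = 6, d(21) = 4, d(22) = 4, d(23) = 2, d(24) = 8, d(25) = 3, d(26) = 4, d(27) = 4, d(28) = 6, d(29) = 2, d(30) = 8, d(31) = 2, d(32) = 6, d(33) = 4, d(34) = 4, d(35) = 4, d(36) = 9, d(37) = 2, d(38) = 4, d(39) = 4, d(40) = 8, d(41) = 2, d(42) = 8, d(43) = 2, d(44) = 6, d(45) = 6, d(46) = 4, d(47) = 2, d(48) = 10, d(49) = 3, d(50) = 6, d(51) = 4, d(52) = 6, d(53) = 2, d(54) = 8, d(55) = 4, d(56) = 8, d(57) = 4, d(58) = 4, d(59) = 2, d(60) = 12, d(61) = 2, d(62) = 4, d(63) = 6, d(64) = 7, d(65) = 4, d(66) = 8, d(67) = 2, d(68) = 6, d(69) = 4, d(70) = 8, d(71) = 2, d(72) = 12, d(73) = 2, d(74) = 4, d(75) = 6, d(76) = 6, d(77) = 4, d(78) = 8, d(79) = 2, d(80) = 10, d(81) = 5, d(82) = 4, d(83) = 2, d(84) = 12, d(85) = 4, d(86) = 4, d(87) = 4, d(88) = 8, d(89) = 2, d(90) = 12, d(91) = 4, d(92) = 6, d(93) = 4, d(94) = 4, d(95) = 4, d(96) = 12, d(97) = 2, d(98) = 6, d(99) = 6, d(100) = 9, d(101) = 2, d(102) = 8, d(103) = 2, d(104) = 8, d(105) = 8, d(106) = 4, d(107) = 2, d(108) = 12, d(109) = 2, d(110) = 8, d(111) = 4, d(112) = 10, d(113) = 2, d(114) = 8, d(115) = 4, d(116) = 6, d(117) = 6, d(118) = 4, d(119) = 4, d(120) = 16, d(121) = 3, d(122) = 4, d(123) = 4, d(124) = 6, d(125) = 4, d(126) = 12, d(127) = 2, d(128) = 8, d(129) = 4, d(130) = 8, d(131) = 2, d(132) = 12, d(133) = 4, d(134) = 4, d(135) = 8, d(136) = 8, d(137) = 2. Summing all 137 values: 697. (Dirichlet's divisor formula: Σ_{n ≤ x} d(n) = x ln(x) + (2γ − 1) x + O(√x). For x = 137, the asymptotic estimate is ≈ 695.19.)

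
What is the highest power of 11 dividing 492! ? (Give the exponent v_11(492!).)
v_11(492!) = 48

Legendre's formula: v_p(n!) = Σ_{k ≥ 1} ⌊n / p^k⌋. For p = 11, n = 492, the terms are:
  ⌊492/11^1⌋ = ⌊492/11⌋ = 44
  ⌊492/11^2⌋ = ⌊492/121⌋ = 4
(the next term ⌊492/11^3⌋ = 0, terminating the sum). Summing: v_11(492!) = 44 + 4 = 48.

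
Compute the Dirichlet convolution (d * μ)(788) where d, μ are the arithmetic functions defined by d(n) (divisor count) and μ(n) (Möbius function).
(d * μ)(788) = 1

Divisors of 788: [1, 2, 4, 197, 394, 788]. For each d | 788:
  d = 1: d(1) · μ(788/1) = 1 · 0 = 0
  d = 2: d(2) · μ(788/2) = 2 · 1 = 2
  d = 4: d(4) · μ(788/4) = 3 · -1 = -3
  d = 197: d(197) · μ(788/197) = 2 · 0 = 0
  d = 394: d(394) · μ(788/394) = 4 · -1 = -4
  d = 788: d(788) · μ(788/788) = 6 · 1 = 6
Summing: (d * μ)(788) = 0 + 2 + -3 + 0 + -4 + 6 = 1.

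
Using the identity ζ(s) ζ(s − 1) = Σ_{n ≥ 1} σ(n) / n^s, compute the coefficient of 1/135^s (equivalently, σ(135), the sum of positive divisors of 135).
σ(135) = 240

In the product (Σ m^0/m^s)(Σ k / k^s) = Σ (Σ_{d | n} d) / n^s, the coefficient of 1/n^s is σ(n) = Σ_{d | n} d. For n = 135, divisors are [1, 3, 5, 9, 15, 27, 45, 135]; summing: σ(135) = 240.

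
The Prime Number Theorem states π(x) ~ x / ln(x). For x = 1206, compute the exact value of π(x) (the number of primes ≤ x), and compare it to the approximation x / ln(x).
π(1206) = 197;  x/ln(x) ≈ 169.98;  relative error ≈ 13.72%.

Directly count primes up to 1206: π(1206) = 197. The PNT approximation gives 1206/ln(1206) ≈ 1206/7.09506 ≈ 169.98. Relative error (π(x) − x/ln(x)) / π(x) ≈ 13.72%; the approximation is known to undercount slightly (Li(x) is a better estimate).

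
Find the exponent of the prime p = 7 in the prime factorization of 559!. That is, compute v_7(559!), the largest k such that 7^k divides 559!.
v_7(559!) = 91

Legendre's formula: v_p(n!) = Σ_{k ≥ 1} ⌊n / p^k⌋. For p = 7, n = 559, the terms are:
  ⌊559/7^1⌋ = ⌊559/7⌋ = 79
  ⌊559/7^2⌋ = ⌊559/49⌋ = 11
  ⌊559/7^3⌋ = ⌊559/343⌋ = 1
(the next term ⌊559/7^4⌋ = 0, terminating the sum). Summing: v_7(559!) = 79 + 11 + 1 = 91.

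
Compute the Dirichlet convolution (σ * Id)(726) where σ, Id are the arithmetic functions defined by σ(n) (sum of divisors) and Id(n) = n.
(σ * Id)(726) = 13510

Divisors of 726: [1, 2, 3, 6, 11, 22, 33, 66, 121, 242, 363, 726]. For each d | 726:
  d = 1: σ(1) · Id(726/1) = 1 · 726 = 726
  d = 2: σ(2) · Id(726/2) = 3 · 363 = 1089
  d = 3: σ(3) · Id(726/3) = 4 · 242 = 968
  d = 6: σ(6) · Id(726/6) = 12 · 121 = 1452
  d = 11: σ(11) · Id(726/11) = 12 · 66 = 792
  d = 22: σ(22) · Id(726/22) = 36 · 33 = 1188
  d = 33: σ(33) · Id(726/33) = 48 · 22 = 1056
  d = 66: σ(66) · Id(726/66) = 144 · 11 = 1584
  d = 121: σ(121) · Id(726/121) = 133 · 6 = 798
  d = 242: σ(242) · Id(726/242) = 399 · 3 = 1197
  d = 363: σ(363) · Id(726/363) = 532 · 2 = 1064
  d = 726: σ(726) · Id(726/726) = 1596 · 1 = 1596
Summing: (σ * Id)(726) = 726 + 1089 + 968 + 1452 + 792 + 1188 + 1056 + 1584 + 798 + 1197 + 1064 + 1596 = 13510.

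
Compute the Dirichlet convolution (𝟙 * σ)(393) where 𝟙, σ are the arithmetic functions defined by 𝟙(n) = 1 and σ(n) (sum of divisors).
(𝟙 * σ)(393) = 665

Divisors of 393: [1, 3, 131, 393]. For each d | 393:
  d = 1: 𝟙(1) · σ(393/1) = 1 · 528 = 528
  d = 3: 𝟙(3) · σ(393/3) = 1 · 132 = 132
  d = 131: 𝟙(131) · σ(393/131) = 1 · 4 = 4
  d = 393: 𝟙(393) · σ(393/393) = 1 · 1 = 1
Summing: (𝟙 * σ)(393) = 528 + 132 + 4 + 1 = 665.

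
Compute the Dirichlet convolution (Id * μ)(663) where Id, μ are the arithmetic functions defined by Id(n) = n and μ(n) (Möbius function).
(Id * μ)(663) = 384

Divisors of 663: [1, 3, 13, 17, 39, 51, 221, 663]. For each d | 663:
  d = 1: Id(1) · μ(663/1) = 1 · -1 = -1
  d = 3: Id(3) · μ(663/3) = 3 · 1 = 3
  d = 13: Id(13) · μ(663/13) = 13 · 1 = 13
  d = 17: Id(17) · μ(663/17) = 17 · 1 = 17
  d = 39: Id(39) · μ(663/39) = 39 · -1 = -39
  d = 51: Id(51) · μ(663/51) = 51 · -1 = -51
  d = 221: Id(221) · μ(663/221) = 221 · -1 = -221
  d = 663: Id(663) · μ(663/663) = 663 · 1 = 663
Summing: (Id * μ)(663) = -1 + 3 + 13 + 17 + -39 + -51 + -221 + 663 = 384.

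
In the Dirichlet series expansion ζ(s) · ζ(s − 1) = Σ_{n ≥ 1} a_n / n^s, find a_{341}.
σ(341) = 384

In the product (Σ m^0/m^s)(Σ k / k^s) = Σ (Σ_{d | n} d) / n^s, the coefficient of 1/n^s is σ(n) = Σ_{d | n} d. For n = 341, divisors are [1, 11, 31, 341]; summing: σ(341) = 384.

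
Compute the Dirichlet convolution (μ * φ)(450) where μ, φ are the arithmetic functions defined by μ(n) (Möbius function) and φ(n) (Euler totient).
(μ * φ)(450) = 0

Divisors of 450: [1, 2, 3, 5, 6, 9, 10, 15, 18, 25, 30, 45, 50, 75, 90, 150, 225, 450]. For each d | 450:
  d = 1: μ(1) · φ(450/1) = 1 · 120 = 120
  d = 2: μ(2) · φ(450/2) = -1 · 120 = -120
  d = 3: μ(3) · φ(450/3) = -1 · 40 = -40
  d = 5: μ(5) · φ(450/5) = -1 · 24 = -24
  d = 6: μ(6) · φ(450/6) = 1 · 40 = 40
  d = 9: μ(9) · φ(450/9) = 0 · 20 = 0
  d = 10: μ(10) · φ(450/10) = 1 · 24 = 24
  d = 15: μ(15) · φ(450/15) = 1 · 8 = 8
  d = 18: μ(18) · φ(450/18) = 0 · 20 = 0
  d = 25: μ(25) · φ(450/25) = 0 · 6 = 0
  d = 30: μ(30) · φ(450/30) = -1 · 8 = -8
  d = 45: μ(45) · φ(450/45) = 0 · 4 = 0
  d = 50: μ(50) · φ(450/50) = 0 · 6 = 0
  d = 75: μ(75) · φ(450/75) = 0 · 2 = 0
  d = 90: μ(90) · φ(450/90) = 0 · 4 = 0
  d = 150: μ(150) · φ(450/150) = 0 · 2 = 0
  d = 225: μ(225) · φ(450/225) = 0 · 1 = 0
  d = 450: μ(450) · φ(450/450) = 0 · 1 = 0
Summing: (μ * φ)(450) = 120 + -120 + -40 + -24 + 40 + 0 + 24 + 8 + 0 + 0 + -8 + 0 + 0 + 0 + 0 + 0 + 0 + 0 = 0.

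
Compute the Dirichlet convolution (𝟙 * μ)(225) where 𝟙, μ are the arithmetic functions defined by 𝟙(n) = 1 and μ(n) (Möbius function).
(𝟙 * μ)(225) = 0

Divisors of 225: [1, 3, 5, 9, 15, 25, 45, 75, 225]. For each d | 225:
  d = 1: 𝟙(1) · μ(225/1) = 1 · 0 = 0
  d = 3: 𝟙(3) · μ(225/3) = 1 · 0 = 0
  d = 5: 𝟙(5) · μ(225/5) = 1 · 0 = 0
  d = 9: 𝟙(9) · μ(225/9) = 1 · 0 = 0
  d = 15: 𝟙(15) · μ(225/15) = 1 · 1 = 1
  d = 25: 𝟙(25) · μ(225/25) = 1 · 0 = 0
  d = 45: 𝟙(45) · μ(225/45) = 1 · -1 = -1
  d = 75: 𝟙(75) · μ(225/75) = 1 · -1 = -1
  d = 225: 𝟙(225) · μ(225/225) = 1 · 1 = 1
Summing: (𝟙 * μ)(225) = 0 + 0 + 0 + 0 + 1 + 0 + -1 + -1 + 1 = 0.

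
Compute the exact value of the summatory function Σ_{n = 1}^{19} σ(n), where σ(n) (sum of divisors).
Σ_{n ≤ 19} σ(n) = 297

Compute σ(n) for each 1 ≤ n ≤ 19: σ(1) = 1, σ(2) = 3, σ(3) = 4, σ(4) = 7, σ(5) = 6, σ(6) = 12, σ(7) = 8, σ(8) = 15, σ(9) = 13, σ(10) = 18, σ(11) = 12, σ(12) = 28, σ(13) = 14, σ(14) = 24, σ(15) = 24, σ(16) = 31, σ(17) = 18, σ(18) = 39, σ(19) = 20. Summing all 19 values: 297. (Average order: Σ_{n ≤ x} σ(n) ~ (π²/12) x². For x = 19, (π²/12)·19² ≈ 296.91.)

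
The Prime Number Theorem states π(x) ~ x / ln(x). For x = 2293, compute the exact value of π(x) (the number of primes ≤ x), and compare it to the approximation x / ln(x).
π(2293) = 341;  x/ln(x) ≈ 296.34;  relative error ≈ 13.10%.

Directly count primes up to 2293: π(2293) = 341. The PNT approximation gives 2293/ln(2293) ≈ 2293/7.73762 ≈ 296.34. Relative error (π(x) − x/ln(x)) / π(x) ≈ 13.10%; the approximation is known to undercount slightly (Li(x) is a better estimate).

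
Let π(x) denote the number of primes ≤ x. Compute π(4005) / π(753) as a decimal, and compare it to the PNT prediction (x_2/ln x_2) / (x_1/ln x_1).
π(4005)/π(753) = 552/133 ≈ 4.1504;  PNT prediction ≈ 4.2472.

π(753) = 133 and π(4005) = 552, so π(4005)/π(753) ≈ 4.1504. The PNT-predicted ratio is (4005/ln(4005)) / (753/ln(753)) ≈ 4.2472. The two agree to within a few percent, as expected.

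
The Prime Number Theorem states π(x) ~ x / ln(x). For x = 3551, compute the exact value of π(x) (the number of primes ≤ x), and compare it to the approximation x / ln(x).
π(3551) = 497;  x/ln(x) ≈ 434.37;  relative error ≈ 12.60%.

Directly count primes up to 3551: π(3551) = 497. The PNT approximation gives 3551/ln(3551) ≈ 3551/8.17498 ≈ 434.37. Relative error (π(x) − x/ln(x)) / π(x) ≈ 12.60%; the approximation is known to undercount slightly (Li(x) is a better estimate).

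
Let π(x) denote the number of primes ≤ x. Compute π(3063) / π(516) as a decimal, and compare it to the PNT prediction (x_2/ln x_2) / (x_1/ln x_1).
π(3063)/π(516) = 438/97 ≈ 4.5155;  PNT prediction ≈ 4.6190.

π(516) = 97 and π(3063) = 438, so π(3063)/π(516) ≈ 4.5155. The PNT-predicted ratio is (3063/ln(3063)) / (516/ln(516)) ≈ 4.6190. The two agree to within a few percent, as expected.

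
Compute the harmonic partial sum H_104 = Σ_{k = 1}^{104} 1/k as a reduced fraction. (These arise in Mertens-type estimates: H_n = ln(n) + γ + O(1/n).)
H_104 = 151628729214843927768244125436857365638449733/29012042540587955997705808574162155756055616

Direct summation: H_104 = 1 + 1/2 + ... + 1/104. The least common denominator is lcm(1, ..., 104) = 725301063514698899942645214354053893901390400; over this denominator the numerator is 725301063514698899942645214354053893901390400 + 362650531757349449971322607177026946950695200 + 241767021171566299980881738118017964633796800 + 181325265878674724985661303588513473475347600 + 145060212702939779988529042870810778780278080 + 120883510585783149990440869059008982316898400 + 103614437644956985706092173479150556271627200 + 90662632939337362492830651794256736737673800 + 80589007057188766660293912706005988211265600 + 72530106351469889994264521435405389390139040 + 65936460319518081812967746759459444900126400 + 60441755292891574995220434529504491158449200 + 55792389501130684610972708796465684146260800 + 51807218822478492853046086739575278135813600 + 48353404234313259996176347623603592926759360 + 45331316469668681246415325897128368368836900 + 42664768442041111761332071432591405523611200 + 40294503528594383330146956353002994105632800 + 38173740184984152628560274439687047047441600 + 36265053175734944997132260717702694695069520 + 34538145881652328568697391159716852090542400 + 32968230159759040906483873379729722450063200 + 31534828848465169562723704971915386691364800 + 30220877646445787497610217264752245579224600 + 29012042540587955997705808574162155756055616 + 27896194750565342305486354398232842073130400 + 26863002352396255553431304235335329403755200 + 25903609411239246426523043369787639067906800 + 25010381500506858618711903943243237720737600 + 24176702117156629998088173811801796463379680 + 23396808500474158062665974656582383674238400 + 22665658234834340623207662948564184184418450 + 21978820106506027270989248919819814966708800 + 21332384221020555880666035716295702761805600 + 20722887528991397141218434695830111254325440 + 20147251764297191665073478176501497052816400 + 19602731446343213511963384171731186321659200 + 19086870092492076314280137219843523523720800 + 18597463167043561536990902932155228048753600 + 18132526587867472498566130358851347347534760 + 17690269841821924388845005228147655948814400 + 17269072940826164284348695579858426045271200 + 16867466593365090696340586380326834741892800 + 16484115079879520453241936689864861225031600 + 16117801411437753332058782541201197642253120 + 15767414424232584781361852485957693345682400 + 15431937521589338296652025837320295614923200 + 15110438823222893748805108632376122789612300 + 14802062520708140815156024782735793753089600 + 14506021270293977998852904287081077878027808 + 14221589480680370587110690477530468507870400 + 13948097375282671152743177199116421036565200 + 13684925726692432074389532346302903658516800 + 13431501176198127776715652117667664701877600 + 13187292063903616362593549351891888980025280 + 12951804705619623213261521684893819533953400 + 12724580061661384209520091479895682349147200 + 12505190750253429309355951971621618860368800 + 12293238364655913558349918887356845659345600 + 12088351058578314999044086905900898231689840 + 11890181369093424589223692038591047441006400 + 11698404250237079031332987328291191837119200 + 11512715293884109522899130386572284030180800 + 11332829117417170311603831474282092092209225 + 11158477900226136922194541759293136829252160 + 10989410053253013635494624459909907483354400 + 10825389007682073133472316632150058117931200 + 10666192110510277940333017858147851380902800 + 10511609616155056520907901657305128897121600 + 10361443764495698570609217347915055627162720 + 10215507936826745069614721328930336533822400 + 10073625882148595832536739088250748526408200 + 9935631007050669862228016634987039642484800 + 9801365723171606755981692085865593160829600 + 9670680846862651999235269524720718585351872 + 9543435046246038157140068609921761761860400 + 9419494331359725973281106679922777842875200 + 9298731583521780768495451466077614024376800 + 9181026120439226581552471067772834100017600 + 9066263293933736249283065179425673673767380 + 8954334117465418517810434745111776467918400 + 8845134920910962194422502614073827974407200 + 8738567030297577107742713425952456553028800 + 8634536470413082142174347789929213022635600 + 8532953688408222352266414286518281104722240 + 8433733296682545348170293190163417370946400 + 8336793833502286206237301314414412573579200 + 8242057539939760226620968344932430612515800 + 8149450151850549437557811397236560605633600 + 8058900705718876666029391270600598821126560 + 7970341357304383515853244113780812020894400 + 7883707212116292390680926242978846672841200 + 7798936166824719354221991552194127891412800 + 7715968760794669148326012918660147807461600 + 7634748036996830525712054887937409409488320 + 7555219411611446874402554316188061394806150 + 7477330551697926803532424890247978287643200 + 7401031260354070407578012391367896876544800 + 7326273368835342423663082973273271655569600 + 7253010635146988999426452143540538939013904 + 7181198648660385147946982320337167266350400 + 7110794740340185293555345238765234253935200 + 7041757898200960193617914702466542659236800 + 6974048687641335576371588599558210518282600 = 3790718230371098194206103135921434140961243325, so H_104 = 3790718230371098194206103135921434140961243325/725301063514698899942645214354053893901390400; reducing by gcd(3790718230371098194206103135921434140961243325, 725301063514698899942645214354053893901390400) = 25 gives 151628729214843927768244125436857365638449733/29012042540587955997705808574162155756055616 ≈ 5.22641. (The PNT-adjacent estimate ln(104) + γ ≈ 5.22161 matches within O(1/n).)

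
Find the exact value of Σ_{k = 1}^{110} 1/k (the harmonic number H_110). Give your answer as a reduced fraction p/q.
H_110 = 812425573941376284756780362571245808659649778037/153803387341307877636928566091115101174034840640

Direct summation: H_110 = 1 + 1/2 + ... + 1/110. The least common denominator is lcm(1, ..., 110) = 8459186303771933270031071135011330564571916235200; over this denominator the numerator is 8459186303771933270031071135011330564571916235200 + 4229593151885966635015535567505665282285958117600 + 2819728767923977756677023711670443521523972078400 + 2114796575942983317507767783752832641142979058800 + 1691837260754386654006214227002266112914383247040 + 1409864383961988878338511855835221760761986039200 + 1208455186253133324290153019287332937795988033600 + 1057398287971491658753883891876416320571489529400 + 939909589307992585559007903890147840507990692800 + 845918630377193327003107113501133056457191623520 + 769016936706539388184642830455575505870174203200 + 704932191980994439169255927917610880380993019600 + 650706638751687174617774702693179274197839710400 + 604227593126566662145076509643666468897994016800 + 563945753584795551335404742334088704304794415680 + 528699143985745829376941945938208160285744764700 + 497599194339525486472415949118313562621877425600 + 469954794653996292779503951945073920253995346400 + 445220331777470172106898480790070029714311380800 + 422959315188596663501553556750566528228595811760 + 402818395417711108096717673095777645931996011200 + 384508468353269694092321415227787752935087101600 + 367790708859649272610046571087449154981387662400 + 352466095990497219584627963958805440190496509800 + 338367452150877330801242845400453222582876649408 + 325353319375843587308887351346589637098919855200 + 313303196435997528519669301296715946835996897600 + 302113796563283331072538254821833234448997008400 + 291696079440411492070036935690045881536962628800 + 281972876792397775667702371167044352152397207840 + 272876977541030105484873262419720340792642459200 + 264349571992872914688470972969104080142872382350 + 256338978902179796061547610151858501956724734400 + 248799597169762743236207974559156781310938712800 + 241691037250626664858030603857466587559197606720 + 234977397326998146389751975972536960126997673200 + 228626656858700899190028949594900826069511249600 + 222610165888735086053449240395035014857155690400 + 216902212917229058205924900897726424732613236800 + 211479657594298331750776778375283264114297905880 + 206321617165169104147099295975886111331022347200 + 201409197708855554048358836547888822965998005600 + 196725262878417052791420258953751873594695726400 + 192254234176634847046160707613893876467543550800 + 187981917861598517111801580778029568101598138560 + 183895354429824636305023285543724577490693831200 + 179982687314296452553852577340666607756849281600 + 176233047995248609792313981979402720095248254900 + 172636455179019046327164717041047562542284004800 + 169183726075438665400621422700226611291438324704 + 165866398113175162157471983039437854207292475200 + 162676659687921793654443675673294818549459927600 + 159607288750413835283605115754930765369281438400 + 156651598217998764259834650648357973417998448800 + 153803387341307877636928566091115101174034840640 + 151056898281641665536269127410916617224498504200 + 148406777259156724035632826930023343238103793600 + 145848039720205746035018467845022940768481314400 + 143376039046981919831035103983242890924947732800 + 140986438396198887833851185583522176076198603920 + 138675185307736610984115920246087386304457643200 + 136438488770515052742436631209860170396321229600 + 134272798472570369365572557698592548643998670400 + 132174785996436457344235486484552040071436191175 + 130141327750337434923554940538635854839567942080 + 128169489451089898030773805075929250978362367200 + 126256511996596018955687628880766127829431585600 + 124399798584881371618103987279578390655469356400 + 122596902953216424203348857029149718327129220800 + 120845518625313332429015301928733293779598803360 + 119143469067210327746916494859314514993970651200 + 117488698663499073194875987986268480063498836600 + 115879264435231962603165358013853843350300222400 + 114313328429350449595014474797450413034755624800 + 112789150716959110267080948466817740860958883136 + 111305082944367543026724620197517507428577845200 + 109859562386648484026377547207939357981453457600 + 108451106458614529102962450448863212366306618400 + 107078307642682699620646470063434564108505268800 + 105739828797149165875388389187641632057148952940 + 104434398811999176173223100432238648945332299200 + 103160808582584552073549647987943055665511173600 + 101917907274360641807603266686883500777974894400 + 100704598854427777024179418273944411482999002800 + 99519838867905097294483189823662712524375485120 + 98362631439208526395710129476875936797347863200 + 97232026480137164023345645230015293845654209600 + 96127117088317423523080353806946938233771775400 + 95047037121032958090236754325970006343504676800 + 93990958930799258555900790389014784050799069280 + 92958091250241024945396386099025610599691387200 + 91947677214912318152511642771862288745346915600 + 90958992513676701828291087473240113597547486400 + 89991343657148226276926288670333303878424640800 + 89044066355494034421379696158014005942862276160 + 88116523997624304896156990989701360047624127450 + 87208106224452920309598671494962170768782641600 + 86318227589509523163582358520523781271142002400 + 85446326300726598687182536717286167318908244800 + 84591863037719332700310711350113305645719162352 + 83754319839326071980505654802092381827444715200 + 82933199056587581078735991519718927103646237600 + 82128022366717798738165739174867287034678798400 + 81338329843960896827221837836647409274729963800 + 80563679083542221619343534619155529186399202240 + 79803644375206917641802557877465382684640719200 + 79057815923102180093748328364591874435251553600 + 78325799108999382129917325324178986708999224400 + 77607213796072782293863037935883766647448772800 + 76901693670653938818464283045557550587017420320 = 44683406566775695661622919941418519476280737792035, so H_110 = 44683406566775695661622919941418519476280737792035/8459186303771933270031071135011330564571916235200; reducing by gcd(44683406566775695661622919941418519476280737792035, 8459186303771933270031071135011330564571916235200) = 55 gives 812425573941376284756780362571245808659649778037/153803387341307877636928566091115101174034840640 ≈ 5.28223. (The PNT-adjacent estimate ln(110) + γ ≈ 5.27770 matches within O(1/n).)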